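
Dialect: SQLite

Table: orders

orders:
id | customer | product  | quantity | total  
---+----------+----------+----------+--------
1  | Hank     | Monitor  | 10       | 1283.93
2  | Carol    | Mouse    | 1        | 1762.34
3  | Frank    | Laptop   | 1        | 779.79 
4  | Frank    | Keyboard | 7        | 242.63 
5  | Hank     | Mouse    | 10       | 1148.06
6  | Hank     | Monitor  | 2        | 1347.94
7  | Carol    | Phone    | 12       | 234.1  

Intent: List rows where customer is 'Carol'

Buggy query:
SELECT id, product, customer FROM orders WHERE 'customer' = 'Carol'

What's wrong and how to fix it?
Bug: Single quotes denote string literals in SQL; the column name is being compared as a constant string

Fix: Remove the quotes around the column name (or use double quotes for an identifier)

Corrected query:
SELECT id, product, customer FROM orders WHERE customer = 'Carol'

Result:
id | product | customer
---+---------+---------
2  | Mouse   | Carol   
7  | Phone   | Carol   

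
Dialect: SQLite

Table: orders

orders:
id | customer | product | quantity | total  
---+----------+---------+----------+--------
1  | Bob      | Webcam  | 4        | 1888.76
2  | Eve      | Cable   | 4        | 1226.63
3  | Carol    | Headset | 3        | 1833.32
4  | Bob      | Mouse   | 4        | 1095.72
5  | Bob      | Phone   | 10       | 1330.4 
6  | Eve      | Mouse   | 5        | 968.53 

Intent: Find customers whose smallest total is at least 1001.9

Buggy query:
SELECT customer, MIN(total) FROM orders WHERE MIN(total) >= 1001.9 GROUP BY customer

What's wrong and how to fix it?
Bug: Aggregates like MIN are computed per group after WHERE runs

Fix: Use HAVING for the per-group MIN condition

Corrected query:
SELECT customer, MIN(total) FROM orders GROUP BY customer HAVING MIN(total) >= 1001.9

Result:
customer | MIN(total)
---------+-----------
Bob      | 1095.72   
Carol    | 1833.32   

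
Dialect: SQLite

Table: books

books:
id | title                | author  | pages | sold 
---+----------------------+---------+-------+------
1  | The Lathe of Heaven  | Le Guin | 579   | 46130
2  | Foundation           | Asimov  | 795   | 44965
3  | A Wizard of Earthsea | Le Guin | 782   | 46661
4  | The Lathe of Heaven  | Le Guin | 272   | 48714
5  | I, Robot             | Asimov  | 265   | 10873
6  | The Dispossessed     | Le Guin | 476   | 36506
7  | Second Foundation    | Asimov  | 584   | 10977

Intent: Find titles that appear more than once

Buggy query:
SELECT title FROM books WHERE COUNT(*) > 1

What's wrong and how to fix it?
Bug: WHERE can't reference COUNT(*); aggregates are computed after WHERE

Fix: Group first, then use HAVING for the count condition

Corrected query:
SELECT title FROM books GROUP BY title HAVING COUNT(*) > 1

Result:
title              
-------------------
The Lathe of Heaven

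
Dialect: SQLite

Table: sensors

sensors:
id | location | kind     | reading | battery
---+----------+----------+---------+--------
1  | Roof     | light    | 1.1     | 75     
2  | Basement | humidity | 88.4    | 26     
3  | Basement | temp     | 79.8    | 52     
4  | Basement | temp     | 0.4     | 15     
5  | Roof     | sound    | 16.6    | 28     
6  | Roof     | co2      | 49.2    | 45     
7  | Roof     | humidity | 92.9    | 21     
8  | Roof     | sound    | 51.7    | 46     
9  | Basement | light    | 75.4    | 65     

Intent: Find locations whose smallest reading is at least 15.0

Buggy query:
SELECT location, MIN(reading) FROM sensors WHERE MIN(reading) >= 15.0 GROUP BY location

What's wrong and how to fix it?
Bug: Aggregates like MIN are computed per group after WHERE runs

Fix: Replace WHERE with HAVING after the GROUP BY

Corrected query:
SELECT location, MIN(reading) FROM sensors GROUP BY location HAVING MIN(reading) >= 15.0

Result:
(no rows)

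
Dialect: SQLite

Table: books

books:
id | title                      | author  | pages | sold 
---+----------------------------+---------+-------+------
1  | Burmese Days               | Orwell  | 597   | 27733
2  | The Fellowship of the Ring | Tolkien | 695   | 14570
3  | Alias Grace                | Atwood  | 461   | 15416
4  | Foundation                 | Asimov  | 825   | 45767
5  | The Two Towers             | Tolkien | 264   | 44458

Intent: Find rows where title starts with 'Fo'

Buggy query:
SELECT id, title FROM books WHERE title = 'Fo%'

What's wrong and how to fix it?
Bug: '=' compares the literal string including the % character; pattern matching needs LIKE

Fix: Use LIKE for wildcard pattern matching

Corrected query:
SELECT id, title FROM books WHERE title LIKE 'Fo%'

Result:
id | title     
---+-----------
4  | Foundation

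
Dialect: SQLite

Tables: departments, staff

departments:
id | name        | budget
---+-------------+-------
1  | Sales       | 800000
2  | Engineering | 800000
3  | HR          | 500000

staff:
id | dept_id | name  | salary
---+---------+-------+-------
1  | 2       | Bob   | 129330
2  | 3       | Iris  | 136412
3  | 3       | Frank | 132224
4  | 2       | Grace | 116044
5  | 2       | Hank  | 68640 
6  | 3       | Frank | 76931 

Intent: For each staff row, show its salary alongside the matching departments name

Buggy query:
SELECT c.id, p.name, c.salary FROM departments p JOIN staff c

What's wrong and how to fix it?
Bug: Missing join condition: each staff row is matched to all departments rows instead of just its own

Fix: Specify the join condition linking the foreign key to the parent id

Corrected query:
SELECT c.id, p.name, c.salary FROM departments p JOIN staff c ON c.dept_id = p.id

Result:
id | name        | salary
---+-------------+-------
1  | Engineering | 129330
2  | HR          | 136412
3  | HR          | 132224
4  | Engineering | 116044
5  | Engineering | 68640 
6  | HR          | 76931 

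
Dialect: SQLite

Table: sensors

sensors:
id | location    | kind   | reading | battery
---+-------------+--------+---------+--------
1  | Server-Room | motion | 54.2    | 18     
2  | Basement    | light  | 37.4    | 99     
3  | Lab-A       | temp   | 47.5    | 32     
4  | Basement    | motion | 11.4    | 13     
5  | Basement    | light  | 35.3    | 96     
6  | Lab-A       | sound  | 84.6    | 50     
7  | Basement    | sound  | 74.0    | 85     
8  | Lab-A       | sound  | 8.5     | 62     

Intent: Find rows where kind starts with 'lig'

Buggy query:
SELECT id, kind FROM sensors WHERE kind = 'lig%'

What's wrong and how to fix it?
Bug: '=' compares the literal string including the % character; pattern matching needs LIKE

Fix: Replace '=' with LIKE so 'lig%' is treated as a pattern

Corrected query:
SELECT id, kind FROM sensors WHERE kind LIKE 'lig%'

Result:
id | kind 
---+------
2  | light
5  | light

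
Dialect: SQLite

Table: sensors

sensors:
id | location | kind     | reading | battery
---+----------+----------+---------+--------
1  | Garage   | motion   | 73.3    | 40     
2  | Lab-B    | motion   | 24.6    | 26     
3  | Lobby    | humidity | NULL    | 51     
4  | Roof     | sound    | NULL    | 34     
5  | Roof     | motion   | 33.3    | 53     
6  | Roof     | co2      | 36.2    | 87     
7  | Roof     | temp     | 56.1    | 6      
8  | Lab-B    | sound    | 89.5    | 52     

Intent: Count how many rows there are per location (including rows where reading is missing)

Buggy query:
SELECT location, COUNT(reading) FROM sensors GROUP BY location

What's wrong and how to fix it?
Bug: COUNT(column) counts non-NULL values only; rows with NULL reading aren't counted

Fix: Replace COUNT(reading) with COUNT(*)

Corrected query:
SELECT location, COUNT(*) FROM sensors GROUP BY location

Result:
location | COUNT(*)
---------+---------
Garage   | 1       
Lab-B    | 2       
Lobby    | 1       
Roof     | 4       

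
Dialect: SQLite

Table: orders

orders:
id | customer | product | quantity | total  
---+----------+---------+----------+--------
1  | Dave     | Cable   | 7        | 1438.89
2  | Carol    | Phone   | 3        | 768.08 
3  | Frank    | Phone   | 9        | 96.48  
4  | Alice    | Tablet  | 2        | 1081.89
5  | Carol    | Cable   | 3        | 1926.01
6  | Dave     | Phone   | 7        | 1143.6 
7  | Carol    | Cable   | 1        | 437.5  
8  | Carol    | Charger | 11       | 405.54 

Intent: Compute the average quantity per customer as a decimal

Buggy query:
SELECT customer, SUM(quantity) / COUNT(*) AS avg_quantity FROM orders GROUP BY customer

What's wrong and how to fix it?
Bug: Both operands are integers, so '/' performs integer division and truncates

Fix: Multiply by 1.0 (or CAST to REAL) to force floating-point division

Corrected query:
SELECT customer, SUM(quantity) * 1.0 / COUNT(*) AS avg_quantity FROM orders GROUP BY customer

Result:
customer | avg_quantity
---------+-------------
Alice    | 2           
Carol    | 4.5         
Dave     | 7           
Frank    | 9           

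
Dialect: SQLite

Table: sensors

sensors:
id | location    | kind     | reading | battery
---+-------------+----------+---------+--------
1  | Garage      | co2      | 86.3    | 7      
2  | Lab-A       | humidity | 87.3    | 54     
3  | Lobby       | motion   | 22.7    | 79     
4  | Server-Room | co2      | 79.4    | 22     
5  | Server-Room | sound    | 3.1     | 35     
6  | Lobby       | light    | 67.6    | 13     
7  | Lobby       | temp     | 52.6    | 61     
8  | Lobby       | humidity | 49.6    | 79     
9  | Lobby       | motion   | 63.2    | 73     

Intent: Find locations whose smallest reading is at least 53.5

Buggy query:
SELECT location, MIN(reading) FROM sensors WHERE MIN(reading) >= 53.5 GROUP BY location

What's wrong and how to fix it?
Bug: Aggregates like MIN are computed per group after WHERE runs

Fix: Use HAVING for the per-group MIN condition

Corrected query:
SELECT location, MIN(reading) FROM sensors GROUP BY location HAVING MIN(reading) >= 53.5

Result:
location | MIN(reading)
---------+-------------
Garage   | 86.3        
Lab-A    | 87.3        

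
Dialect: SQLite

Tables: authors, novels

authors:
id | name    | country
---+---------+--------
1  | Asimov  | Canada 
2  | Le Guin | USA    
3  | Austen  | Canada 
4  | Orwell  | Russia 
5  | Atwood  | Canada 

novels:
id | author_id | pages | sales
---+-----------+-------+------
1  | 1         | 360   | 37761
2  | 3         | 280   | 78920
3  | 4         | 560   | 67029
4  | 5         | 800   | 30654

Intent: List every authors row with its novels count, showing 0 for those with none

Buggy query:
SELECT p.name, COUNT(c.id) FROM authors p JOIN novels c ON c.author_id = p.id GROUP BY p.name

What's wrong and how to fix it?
Bug: INNER JOIN drops authors rows that have no matching novels rows

Fix: Use LEFT JOIN so parents without children still appear (COUNT(c.id) gives 0)

Corrected query:
SELECT p.name, COUNT(c.id) FROM authors p LEFT JOIN novels c ON c.author_id = p.id GROUP BY p.name

Result:
name    | COUNT(c.id)
--------+------------
Asimov  | 1          
Atwood  | 1          
Austen  | 1          
Le Guin | 0          
Orwell  | 1          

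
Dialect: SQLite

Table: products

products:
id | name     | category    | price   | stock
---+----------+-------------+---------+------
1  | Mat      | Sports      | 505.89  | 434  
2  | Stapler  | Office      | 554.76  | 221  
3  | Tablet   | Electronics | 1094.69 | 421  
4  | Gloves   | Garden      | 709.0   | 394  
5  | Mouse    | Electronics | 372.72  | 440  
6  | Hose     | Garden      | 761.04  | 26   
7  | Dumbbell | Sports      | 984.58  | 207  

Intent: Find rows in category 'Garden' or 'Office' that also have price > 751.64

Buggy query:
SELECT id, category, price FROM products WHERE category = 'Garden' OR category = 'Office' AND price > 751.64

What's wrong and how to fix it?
Bug: AND binds tighter than OR, so this parses as category = 'Garden' OR (category = 'Office' AND price > 751.64)

Fix: Add parentheses around the OR so the AND applies to both alternatives

Corrected query:
SELECT id, category, price FROM products WHERE (category = 'Garden' OR category = 'Office') AND price > 751.64

Result:
id | category | price 
---+----------+-------
6  | Garden   | 761.04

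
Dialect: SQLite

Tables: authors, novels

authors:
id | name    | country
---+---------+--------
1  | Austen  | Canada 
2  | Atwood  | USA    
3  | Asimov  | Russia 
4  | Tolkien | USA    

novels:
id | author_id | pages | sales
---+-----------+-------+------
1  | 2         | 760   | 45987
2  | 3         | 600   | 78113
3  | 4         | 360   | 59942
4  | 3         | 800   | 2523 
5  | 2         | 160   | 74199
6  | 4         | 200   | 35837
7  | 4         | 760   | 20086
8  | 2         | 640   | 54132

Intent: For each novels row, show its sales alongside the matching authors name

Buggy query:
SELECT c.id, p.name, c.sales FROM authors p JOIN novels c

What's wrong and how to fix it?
Bug: Missing join condition: each novels row is matched to all authors rows instead of just its own

Fix: Specify the join condition linking the foreign key to the parent id

Corrected query:
SELECT c.id, p.name, c.sales FROM authors p JOIN novels c ON c.author_id = p.id

Result:
id | name    | sales
---+---------+------
1  | Atwood  | 45987
2  | Asimov  | 78113
3  | Tolkien | 59942
4  | Asimov  | 2523 
5  | Atwood  | 74199
6  | Tolkien | 35837
7  | Tolkien | 20086
8  | Atwood  | 54132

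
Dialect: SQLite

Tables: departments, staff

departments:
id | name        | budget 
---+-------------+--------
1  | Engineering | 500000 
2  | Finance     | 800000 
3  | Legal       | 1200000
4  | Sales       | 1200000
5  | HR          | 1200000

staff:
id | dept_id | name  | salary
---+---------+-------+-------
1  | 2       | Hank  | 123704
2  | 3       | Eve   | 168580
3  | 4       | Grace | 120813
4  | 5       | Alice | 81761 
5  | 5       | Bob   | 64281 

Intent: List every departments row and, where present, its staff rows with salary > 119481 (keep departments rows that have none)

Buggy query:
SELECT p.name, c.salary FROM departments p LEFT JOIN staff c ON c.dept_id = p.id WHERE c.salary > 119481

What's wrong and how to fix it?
Bug: A WHERE condition on the right-hand table after LEFT JOIN drops unmatched parents

Fix: Put 'c.salary > 119481' in the JOIN's ON clause instead of WHERE

Corrected query:
SELECT p.name, c.salary FROM departments p LEFT JOIN staff c ON c.dept_id = p.id AND c.salary > 119481

Result:
name        | salary
------------+-------
Engineering | NULL  
Finance     | 123704
Legal       | 168580
Sales       | 120813
HR          | NULL  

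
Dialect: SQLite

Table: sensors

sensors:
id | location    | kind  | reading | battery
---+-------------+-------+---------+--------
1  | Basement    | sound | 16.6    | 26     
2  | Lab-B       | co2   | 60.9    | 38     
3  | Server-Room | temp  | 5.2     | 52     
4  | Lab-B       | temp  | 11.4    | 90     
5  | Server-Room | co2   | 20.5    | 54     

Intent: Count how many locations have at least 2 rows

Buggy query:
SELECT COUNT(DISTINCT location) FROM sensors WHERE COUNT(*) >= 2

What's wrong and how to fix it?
Bug: WHERE filters individual rows, not groups, so a group-level COUNT is invalid there

Fix: Group first with HAVING COUNT(*) >= 2, then COUNT the resulting groups

Corrected query:
SELECT COUNT(*) FROM (SELECT location FROM sensors GROUP BY location HAVING COUNT(*) >= 2)

Result:
COUNT(*)
--------
2       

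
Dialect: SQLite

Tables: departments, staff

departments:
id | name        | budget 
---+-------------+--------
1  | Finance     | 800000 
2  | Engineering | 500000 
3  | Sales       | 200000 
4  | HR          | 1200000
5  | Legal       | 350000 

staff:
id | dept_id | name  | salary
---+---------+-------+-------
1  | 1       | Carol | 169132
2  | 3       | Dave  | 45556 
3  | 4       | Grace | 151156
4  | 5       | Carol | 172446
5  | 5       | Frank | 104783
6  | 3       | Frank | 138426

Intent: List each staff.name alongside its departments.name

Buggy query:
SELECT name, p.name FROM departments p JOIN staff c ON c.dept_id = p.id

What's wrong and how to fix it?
Bug: Both tables have a 'name' column; the unqualified reference is ambiguous

Fix: Qualify the column with its table alias (c.name)

Corrected query:
SELECT c.name, p.name FROM departments p JOIN staff c ON c.dept_id = p.id

Result:
name  | name   
------+--------
Carol | Finance
Dave  | Sales  
Grace | HR     
Carol | Legal  
Frank | Legal  
Frank | Sales  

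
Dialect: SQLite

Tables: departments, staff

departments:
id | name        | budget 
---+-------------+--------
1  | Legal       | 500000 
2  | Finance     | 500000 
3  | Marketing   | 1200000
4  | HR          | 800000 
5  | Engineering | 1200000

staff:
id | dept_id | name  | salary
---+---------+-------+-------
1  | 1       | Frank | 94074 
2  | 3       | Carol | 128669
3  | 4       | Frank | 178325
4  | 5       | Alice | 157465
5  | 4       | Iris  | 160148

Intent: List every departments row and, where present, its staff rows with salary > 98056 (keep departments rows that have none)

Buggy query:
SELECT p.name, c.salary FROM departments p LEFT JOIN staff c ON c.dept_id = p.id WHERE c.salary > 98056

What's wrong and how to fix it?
Bug: A WHERE condition on the right-hand table after LEFT JOIN drops unmatched parents

Fix: Put 'c.salary > 98056' in the JOIN's ON clause instead of WHERE

Corrected query:
SELECT p.name, c.salary FROM departments p LEFT JOIN staff c ON c.dept_id = p.id AND c.salary > 98056

Result:
name        | salary
------------+-------
Legal       | NULL  
Finance     | NULL  
Marketing   | 128669
HR          | 160148
HR          | 178325
Engineering | 157465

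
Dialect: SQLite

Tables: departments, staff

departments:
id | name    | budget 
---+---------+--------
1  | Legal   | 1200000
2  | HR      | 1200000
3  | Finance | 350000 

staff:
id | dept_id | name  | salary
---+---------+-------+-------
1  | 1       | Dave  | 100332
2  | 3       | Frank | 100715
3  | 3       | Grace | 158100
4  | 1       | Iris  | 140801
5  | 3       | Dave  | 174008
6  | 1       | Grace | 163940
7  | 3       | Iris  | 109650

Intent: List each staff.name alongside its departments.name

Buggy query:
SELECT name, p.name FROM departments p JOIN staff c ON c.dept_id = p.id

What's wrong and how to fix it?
Bug: Both tables have a 'name' column; the unqualified reference is ambiguous

Fix: Qualify the column with its table alias (c.name)

Corrected query:
SELECT c.name, p.name FROM departments p JOIN staff c ON c.dept_id = p.id

Result:
name  | name   
------+--------
Dave  | Legal  
Frank | Finance
Grace | Finance
Iris  | Legal  
Dave  | Finance
Grace | Legal  
Iris  | Finance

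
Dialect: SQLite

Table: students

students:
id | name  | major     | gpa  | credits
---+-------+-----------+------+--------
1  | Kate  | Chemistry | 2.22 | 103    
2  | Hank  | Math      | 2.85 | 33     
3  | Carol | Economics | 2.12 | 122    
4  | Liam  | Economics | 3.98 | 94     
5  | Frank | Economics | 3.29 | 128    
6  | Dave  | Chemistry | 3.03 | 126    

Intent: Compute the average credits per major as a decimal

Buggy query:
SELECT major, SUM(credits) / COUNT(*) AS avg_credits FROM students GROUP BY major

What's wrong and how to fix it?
Bug: SUM(credits) and COUNT(*) are both integers; the division truncates the fractional part

Fix: Cast one side to REAL so the division keeps the fractional part

Corrected query:
SELECT major, SUM(credits) * 1.0 / COUNT(*) AS avg_credits FROM students GROUP BY major

Result:
major     | avg_credits
----------+------------
Chemistry | 114.5      
Economics | 114.666667 
Math      | 33         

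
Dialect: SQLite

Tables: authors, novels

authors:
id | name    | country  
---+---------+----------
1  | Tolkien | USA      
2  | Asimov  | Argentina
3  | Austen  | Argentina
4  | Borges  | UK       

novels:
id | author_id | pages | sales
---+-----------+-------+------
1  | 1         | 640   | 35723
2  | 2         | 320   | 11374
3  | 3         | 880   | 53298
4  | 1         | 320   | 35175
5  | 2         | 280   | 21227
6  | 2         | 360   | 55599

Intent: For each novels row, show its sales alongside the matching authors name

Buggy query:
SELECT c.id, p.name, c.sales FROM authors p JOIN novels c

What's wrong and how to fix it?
Bug: JOIN with no ON clause produces a cartesian product; every novels row pairs with every authors row

Fix: Specify the join condition linking the foreign key to the parent id

Corrected query:
SELECT c.id, p.name, c.sales FROM authors p JOIN novels c ON c.author_id = p.id

Result:
id | name    | sales
---+---------+------
1  | Tolkien | 35723
2  | Asimov  | 11374
3  | Austen  | 53298
4  | Tolkien | 35175
5  | Asimov  | 21227
6  | Asimov  | 55599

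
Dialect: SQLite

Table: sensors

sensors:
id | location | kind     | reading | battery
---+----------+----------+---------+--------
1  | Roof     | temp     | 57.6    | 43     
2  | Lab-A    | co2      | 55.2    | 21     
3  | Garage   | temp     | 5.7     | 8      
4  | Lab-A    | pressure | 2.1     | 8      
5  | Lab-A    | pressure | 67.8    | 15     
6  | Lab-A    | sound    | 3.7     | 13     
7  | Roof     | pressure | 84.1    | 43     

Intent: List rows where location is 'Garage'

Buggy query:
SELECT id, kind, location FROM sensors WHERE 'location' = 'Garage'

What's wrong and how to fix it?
Bug: Single quotes denote string literals in SQL; the column name is being compared as a constant string

Fix: Remove the quotes around the column name (or use double quotes for an identifier)

Corrected query:
SELECT id, kind, location FROM sensors WHERE location = 'Garage'

Result:
id | kind | location
---+------+---------
3  | temp | Garage  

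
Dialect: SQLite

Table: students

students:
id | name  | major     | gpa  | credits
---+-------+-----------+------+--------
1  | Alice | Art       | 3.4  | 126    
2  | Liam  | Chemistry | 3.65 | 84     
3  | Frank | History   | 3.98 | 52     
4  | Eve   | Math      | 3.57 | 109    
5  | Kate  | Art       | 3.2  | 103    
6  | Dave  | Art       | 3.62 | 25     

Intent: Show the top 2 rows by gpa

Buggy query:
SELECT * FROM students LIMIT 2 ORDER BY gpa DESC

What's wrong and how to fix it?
Bug: LIMIT must come after ORDER BY

Fix: Swap the clauses: ORDER BY first, then LIMIT

Corrected query:
SELECT * FROM students ORDER BY gpa DESC LIMIT 2

Result:
id | name  | major     | gpa  | credits
---+-------+-----------+------+--------
3  | Frank | History   | 3.98 | 52     
2  | Liam  | Chemistry | 3.65 | 84     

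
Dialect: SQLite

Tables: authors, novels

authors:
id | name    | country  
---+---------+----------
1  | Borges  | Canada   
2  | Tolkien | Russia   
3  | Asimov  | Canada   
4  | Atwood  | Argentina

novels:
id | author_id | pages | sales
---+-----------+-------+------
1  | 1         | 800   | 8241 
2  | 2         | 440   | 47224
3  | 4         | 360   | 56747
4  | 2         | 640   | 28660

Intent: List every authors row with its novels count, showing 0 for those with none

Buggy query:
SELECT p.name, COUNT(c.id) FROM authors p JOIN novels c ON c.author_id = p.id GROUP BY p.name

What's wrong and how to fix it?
Bug: INNER JOIN drops authors rows that have no matching novels rows

Fix: Use LEFT JOIN so parents without children still appear (COUNT(c.id) gives 0)

Corrected query:
SELECT p.name, COUNT(c.id) FROM authors p LEFT JOIN novels c ON c.author_id = p.id GROUP BY p.name

Result:
name    | COUNT(c.id)
--------+------------
Asimov  | 0          
Atwood  | 1          
Borges  | 1          
Tolkien | 2          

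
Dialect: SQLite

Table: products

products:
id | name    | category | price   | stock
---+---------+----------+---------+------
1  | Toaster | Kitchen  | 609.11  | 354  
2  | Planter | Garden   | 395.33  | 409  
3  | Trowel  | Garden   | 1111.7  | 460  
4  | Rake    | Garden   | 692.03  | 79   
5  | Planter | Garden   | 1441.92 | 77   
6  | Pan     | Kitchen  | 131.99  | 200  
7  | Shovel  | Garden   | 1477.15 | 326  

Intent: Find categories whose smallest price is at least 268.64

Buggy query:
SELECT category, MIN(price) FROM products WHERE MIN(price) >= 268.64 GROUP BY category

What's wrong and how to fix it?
Bug: Aggregates like MIN are computed per group after WHERE runs

Fix: Replace WHERE with HAVING after the GROUP BY

Corrected query:
SELECT category, MIN(price) FROM products GROUP BY category HAVING MIN(price) >= 268.64

Result:
category | MIN(price)
---------+-----------
Garden   | 395.33    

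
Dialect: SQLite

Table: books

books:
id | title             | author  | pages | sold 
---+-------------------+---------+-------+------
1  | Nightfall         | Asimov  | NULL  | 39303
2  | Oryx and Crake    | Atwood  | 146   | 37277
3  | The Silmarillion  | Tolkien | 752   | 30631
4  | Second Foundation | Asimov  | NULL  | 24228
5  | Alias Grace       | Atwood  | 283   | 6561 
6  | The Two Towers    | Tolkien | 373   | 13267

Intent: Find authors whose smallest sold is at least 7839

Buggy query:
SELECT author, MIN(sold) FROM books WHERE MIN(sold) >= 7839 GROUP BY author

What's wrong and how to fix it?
Bug: Aggregates like MIN are computed per group after WHERE runs

Fix: Replace WHERE with HAVING after the GROUP BY

Corrected query:
SELECT author, MIN(sold) FROM books GROUP BY author HAVING MIN(sold) >= 7839

Result:
author  | MIN(sold)
--------+----------
Asimov  | 24228    
Tolkien | 13267    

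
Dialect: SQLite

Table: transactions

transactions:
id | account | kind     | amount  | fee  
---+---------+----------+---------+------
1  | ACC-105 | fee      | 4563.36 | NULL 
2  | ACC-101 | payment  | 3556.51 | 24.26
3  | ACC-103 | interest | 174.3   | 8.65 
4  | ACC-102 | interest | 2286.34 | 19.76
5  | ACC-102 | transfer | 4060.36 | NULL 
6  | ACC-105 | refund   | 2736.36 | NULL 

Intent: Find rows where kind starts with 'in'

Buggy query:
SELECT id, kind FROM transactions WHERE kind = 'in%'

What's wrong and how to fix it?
Bug: '=' compares the literal string including the % character; pattern matching needs LIKE

Fix: Replace '=' with LIKE so 'in%' is treated as a pattern

Corrected query:
SELECT id, kind FROM transactions WHERE kind LIKE 'in%'

Result:
id | kind    
---+---------
3  | interest
4  | interest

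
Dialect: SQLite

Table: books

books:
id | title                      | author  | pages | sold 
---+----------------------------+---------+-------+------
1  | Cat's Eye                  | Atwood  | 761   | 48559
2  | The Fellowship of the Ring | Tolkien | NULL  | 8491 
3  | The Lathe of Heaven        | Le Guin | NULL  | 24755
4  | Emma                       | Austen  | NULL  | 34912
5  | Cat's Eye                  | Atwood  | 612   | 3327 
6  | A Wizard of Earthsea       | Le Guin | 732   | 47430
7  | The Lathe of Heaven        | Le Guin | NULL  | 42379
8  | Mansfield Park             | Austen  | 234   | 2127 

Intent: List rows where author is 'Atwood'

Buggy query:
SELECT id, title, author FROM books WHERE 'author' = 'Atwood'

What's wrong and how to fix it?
Bug: Single quotes denote string literals in SQL; the column name is being compared as a constant string

Fix: Remove the quotes around the column name (or use double quotes for an identifier)

Corrected query:
SELECT id, title, author FROM books WHERE author = 'Atwood'

Result:
id | title     | author
---+-----------+-------
1  | Cat's Eye | Atwood
5  | Cat's Eye | Atwood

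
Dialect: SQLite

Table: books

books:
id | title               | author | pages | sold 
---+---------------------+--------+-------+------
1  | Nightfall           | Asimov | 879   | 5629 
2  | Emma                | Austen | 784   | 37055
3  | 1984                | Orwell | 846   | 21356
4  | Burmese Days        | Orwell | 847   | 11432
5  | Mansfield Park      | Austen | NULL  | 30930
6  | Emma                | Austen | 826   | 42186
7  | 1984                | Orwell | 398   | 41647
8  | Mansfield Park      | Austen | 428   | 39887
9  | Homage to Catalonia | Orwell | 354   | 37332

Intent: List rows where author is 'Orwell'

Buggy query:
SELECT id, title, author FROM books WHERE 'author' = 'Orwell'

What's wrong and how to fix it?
Bug: 'author' in single quotes is a string literal, not the column; the comparison is literal-vs-literal and never true

Fix: Reference the column as author without single quotes

Corrected query:
SELECT id, title, author FROM books WHERE author = 'Orwell'

Result:
id | title               | author
---+---------------------+-------
3  | 1984                | Orwell
4  | Burmese Days        | Orwell
7  | 1984                | Orwell
9  | Homage to Catalonia | Orwell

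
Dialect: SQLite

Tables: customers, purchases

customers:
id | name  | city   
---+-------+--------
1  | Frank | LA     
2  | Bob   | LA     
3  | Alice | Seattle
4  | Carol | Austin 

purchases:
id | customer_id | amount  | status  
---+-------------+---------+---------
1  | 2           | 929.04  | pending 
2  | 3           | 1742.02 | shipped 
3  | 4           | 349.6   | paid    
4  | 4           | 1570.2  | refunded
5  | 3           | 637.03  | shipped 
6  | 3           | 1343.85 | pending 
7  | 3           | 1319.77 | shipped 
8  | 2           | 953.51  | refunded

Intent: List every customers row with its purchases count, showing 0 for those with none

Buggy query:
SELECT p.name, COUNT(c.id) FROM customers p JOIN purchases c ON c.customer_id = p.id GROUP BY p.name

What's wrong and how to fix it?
Bug: An inner join excludes parents with zero children

Fix: Switch to LEFT JOIN to retain unmatched parent rows

Corrected query:
SELECT p.name, COUNT(c.id) FROM customers p LEFT JOIN purchases c ON c.customer_id = p.id GROUP BY p.name

Result:
name  | COUNT(c.id)
------+------------
Alice | 4          
Bob   | 2          
Carol | 2          
Frank | 0          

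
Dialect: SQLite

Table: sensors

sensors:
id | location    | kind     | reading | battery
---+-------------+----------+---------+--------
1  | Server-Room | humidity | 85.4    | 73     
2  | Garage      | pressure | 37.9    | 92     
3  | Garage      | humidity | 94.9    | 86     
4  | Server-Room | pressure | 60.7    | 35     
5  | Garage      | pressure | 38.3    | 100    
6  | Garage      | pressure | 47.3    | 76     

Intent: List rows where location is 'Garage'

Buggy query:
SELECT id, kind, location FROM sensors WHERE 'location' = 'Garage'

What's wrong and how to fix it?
Bug: 'location' in single quotes is a string literal, not the column; the comparison is literal-vs-literal and never true

Fix: Remove the quotes around the column name (or use double quotes for an identifier)

Corrected query:
SELECT id, kind, location FROM sensors WHERE location = 'Garage'

Result:
id | kind     | location
---+----------+---------
2  | pressure | Garage  
3  | humidity | Garage  
5  | pressure | Garage  
6  | pressure | Garage  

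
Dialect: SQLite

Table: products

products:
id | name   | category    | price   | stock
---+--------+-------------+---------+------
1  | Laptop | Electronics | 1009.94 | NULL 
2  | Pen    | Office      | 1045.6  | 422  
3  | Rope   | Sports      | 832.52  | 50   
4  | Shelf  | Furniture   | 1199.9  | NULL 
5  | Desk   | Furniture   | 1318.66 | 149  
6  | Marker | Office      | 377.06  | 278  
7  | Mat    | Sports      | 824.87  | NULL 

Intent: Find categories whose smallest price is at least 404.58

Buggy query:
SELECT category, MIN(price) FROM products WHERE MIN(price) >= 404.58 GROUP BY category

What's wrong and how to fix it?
Bug: MIN() in WHERE is a misuse of aggregate

Fix: Replace WHERE with HAVING after the GROUP BY

Corrected query:
SELECT category, MIN(price) FROM products GROUP BY category HAVING MIN(price) >= 404.58

Result:
category    | MIN(price)
------------+-----------
Electronics | 1009.94   
Furniture   | 1199.9    
Sports      | 824.87    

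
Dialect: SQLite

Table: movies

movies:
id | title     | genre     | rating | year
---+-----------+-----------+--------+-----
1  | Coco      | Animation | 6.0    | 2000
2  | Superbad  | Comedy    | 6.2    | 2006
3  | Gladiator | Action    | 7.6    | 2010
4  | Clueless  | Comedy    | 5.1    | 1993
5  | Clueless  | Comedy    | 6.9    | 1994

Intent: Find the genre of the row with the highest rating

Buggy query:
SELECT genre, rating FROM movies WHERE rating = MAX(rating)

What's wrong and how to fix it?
Bug: MAX(rating) is an aggregate and cannot be used directly in WHERE

Fix: Use a subquery: WHERE rating = (SELECT MAX(rating) FROM movies)

Corrected query:
SELECT genre, rating FROM movies WHERE rating = (SELECT MAX(rating) FROM movies)

Result:
genre  | rating
-------+-------
Action | 7.6   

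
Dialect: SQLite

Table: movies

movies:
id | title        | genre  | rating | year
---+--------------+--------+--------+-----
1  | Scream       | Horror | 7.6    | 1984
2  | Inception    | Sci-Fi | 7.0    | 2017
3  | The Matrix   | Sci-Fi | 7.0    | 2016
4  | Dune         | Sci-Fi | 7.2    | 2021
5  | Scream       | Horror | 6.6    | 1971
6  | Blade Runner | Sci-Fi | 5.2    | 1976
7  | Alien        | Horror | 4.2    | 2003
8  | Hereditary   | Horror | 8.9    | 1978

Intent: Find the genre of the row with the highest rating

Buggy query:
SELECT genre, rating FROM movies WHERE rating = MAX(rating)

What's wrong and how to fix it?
Bug: WHERE is evaluated per row; an aggregate over the whole table isn't defined there

Fix: Use a subquery: WHERE rating = (SELECT MAX(rating) FROM movies)

Corrected query:
SELECT genre, rating FROM movies WHERE rating = (SELECT MAX(rating) FROM movies)

Result:
genre  | rating
-------+-------
Horror | 8.9   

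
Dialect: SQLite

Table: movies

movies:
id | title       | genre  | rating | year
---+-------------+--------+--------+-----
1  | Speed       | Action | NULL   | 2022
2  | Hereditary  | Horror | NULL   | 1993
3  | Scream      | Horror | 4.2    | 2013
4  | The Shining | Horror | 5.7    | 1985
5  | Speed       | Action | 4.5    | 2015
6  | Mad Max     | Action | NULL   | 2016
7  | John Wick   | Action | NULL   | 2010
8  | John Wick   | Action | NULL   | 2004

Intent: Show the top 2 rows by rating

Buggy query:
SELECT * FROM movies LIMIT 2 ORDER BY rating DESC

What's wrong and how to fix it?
Bug: LIMIT must come after ORDER BY

Fix: Swap the clauses: ORDER BY first, then LIMIT

Corrected query:
SELECT * FROM movies ORDER BY rating DESC LIMIT 2

Result:
id | title       | genre  | rating | year
---+-------------+--------+--------+-----
4  | The Shining | Horror | 5.7    | 1985
5  | Speed       | Action | 4.5    | 2015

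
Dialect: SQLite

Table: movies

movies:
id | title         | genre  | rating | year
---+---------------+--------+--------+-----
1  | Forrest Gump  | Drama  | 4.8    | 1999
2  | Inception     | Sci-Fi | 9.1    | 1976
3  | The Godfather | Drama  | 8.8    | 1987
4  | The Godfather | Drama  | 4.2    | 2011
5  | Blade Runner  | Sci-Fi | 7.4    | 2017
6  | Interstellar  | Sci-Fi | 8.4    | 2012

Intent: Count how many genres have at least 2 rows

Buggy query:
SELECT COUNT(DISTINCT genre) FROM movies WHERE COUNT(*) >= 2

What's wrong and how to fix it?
Bug: WHERE filters individual rows, not groups, so a group-level COUNT is invalid there

Fix: Group first with HAVING COUNT(*) >= 2, then COUNT the resulting groups

Corrected query:
SELECT COUNT(*) FROM (SELECT genre FROM movies GROUP BY genre HAVING COUNT(*) >= 2)

Result:
COUNT(*)
--------
2       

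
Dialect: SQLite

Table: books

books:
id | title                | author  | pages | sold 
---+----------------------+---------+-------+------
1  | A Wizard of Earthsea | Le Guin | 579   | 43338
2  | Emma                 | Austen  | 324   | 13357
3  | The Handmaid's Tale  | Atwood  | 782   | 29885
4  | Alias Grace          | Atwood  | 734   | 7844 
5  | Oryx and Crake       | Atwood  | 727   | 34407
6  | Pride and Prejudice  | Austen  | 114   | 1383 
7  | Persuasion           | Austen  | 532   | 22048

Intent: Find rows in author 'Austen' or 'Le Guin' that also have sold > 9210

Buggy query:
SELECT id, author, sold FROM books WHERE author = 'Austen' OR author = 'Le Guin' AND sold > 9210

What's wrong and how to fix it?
Bug: Without parentheses, AND is evaluated before OR, so the sold filter only applies to the 'Le Guin' branch

Fix: Group the OR with parentheses (or use IN), then AND the threshold

Corrected query:
SELECT id, author, sold FROM books WHERE (author = 'Austen' OR author = 'Le Guin') AND sold > 9210

Result:
id | author  | sold 
---+---------+------
1  | Le Guin | 43338
2  | Austen  | 13357
7  | Austen  | 22048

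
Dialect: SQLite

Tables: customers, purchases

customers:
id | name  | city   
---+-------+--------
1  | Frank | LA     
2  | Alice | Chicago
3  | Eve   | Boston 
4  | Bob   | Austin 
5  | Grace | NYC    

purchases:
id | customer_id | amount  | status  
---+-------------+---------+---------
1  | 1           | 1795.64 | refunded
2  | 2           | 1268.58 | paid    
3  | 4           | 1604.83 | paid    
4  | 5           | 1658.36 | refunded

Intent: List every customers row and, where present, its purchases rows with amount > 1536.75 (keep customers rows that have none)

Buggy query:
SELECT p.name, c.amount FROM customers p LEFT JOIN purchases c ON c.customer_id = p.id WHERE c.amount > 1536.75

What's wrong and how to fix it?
Bug: A WHERE condition on the right-hand table after LEFT JOIN drops unmatched parents

Fix: Move the right-table condition into the ON clause so unmatched parents are kept

Corrected query:
SELECT p.name, c.amount FROM customers p LEFT JOIN purchases c ON c.customer_id = p.id AND c.amount > 1536.75

Result:
name  | amount 
------+--------
Frank | 1795.64
Alice | NULL   
Eve   | NULL   
Bob   | 1604.83
Grace | 1658.36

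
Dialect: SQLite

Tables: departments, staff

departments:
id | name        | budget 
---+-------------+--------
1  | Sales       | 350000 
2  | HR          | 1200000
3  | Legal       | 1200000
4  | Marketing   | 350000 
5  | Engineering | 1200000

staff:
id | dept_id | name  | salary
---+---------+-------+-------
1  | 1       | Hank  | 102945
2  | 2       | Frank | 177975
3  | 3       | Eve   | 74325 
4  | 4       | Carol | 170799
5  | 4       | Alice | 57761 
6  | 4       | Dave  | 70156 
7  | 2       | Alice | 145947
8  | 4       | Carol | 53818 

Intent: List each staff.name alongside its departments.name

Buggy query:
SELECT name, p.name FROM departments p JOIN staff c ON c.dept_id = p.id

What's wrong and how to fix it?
Bug: 'name' exists in both joined tables, so the database can't tell which one is meant

Fix: Qualify the column with its table alias (c.name)

Corrected query:
SELECT c.name, p.name FROM departments p JOIN staff c ON c.dept_id = p.id

Result:
name  | name     
------+----------
Hank  | Sales    
Frank | HR       
Eve   | Legal    
Carol | Marketing
Alice | Marketing
Dave  | Marketing
Alice | HR       
Carol | Marketing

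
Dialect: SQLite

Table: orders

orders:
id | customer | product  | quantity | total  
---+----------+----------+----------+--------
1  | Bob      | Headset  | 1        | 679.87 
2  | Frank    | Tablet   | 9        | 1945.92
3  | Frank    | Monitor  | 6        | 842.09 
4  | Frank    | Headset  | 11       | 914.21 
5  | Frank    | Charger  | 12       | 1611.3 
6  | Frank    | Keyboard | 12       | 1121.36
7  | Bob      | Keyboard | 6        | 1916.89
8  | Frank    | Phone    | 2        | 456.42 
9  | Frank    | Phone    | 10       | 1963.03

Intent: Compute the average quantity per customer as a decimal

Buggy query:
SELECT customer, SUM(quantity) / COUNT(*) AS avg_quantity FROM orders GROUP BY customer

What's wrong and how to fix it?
Bug: SUM(quantity) and COUNT(*) are both integers; the division truncates the fractional part

Fix: Cast one side to REAL so the division keeps the fractional part

Corrected query:
SELECT customer, SUM(quantity) * 1.0 / COUNT(*) AS avg_quantity FROM orders GROUP BY customer

Result:
customer | avg_quantity
---------+-------------
Bob      | 3.5         
Frank    | 8.857143    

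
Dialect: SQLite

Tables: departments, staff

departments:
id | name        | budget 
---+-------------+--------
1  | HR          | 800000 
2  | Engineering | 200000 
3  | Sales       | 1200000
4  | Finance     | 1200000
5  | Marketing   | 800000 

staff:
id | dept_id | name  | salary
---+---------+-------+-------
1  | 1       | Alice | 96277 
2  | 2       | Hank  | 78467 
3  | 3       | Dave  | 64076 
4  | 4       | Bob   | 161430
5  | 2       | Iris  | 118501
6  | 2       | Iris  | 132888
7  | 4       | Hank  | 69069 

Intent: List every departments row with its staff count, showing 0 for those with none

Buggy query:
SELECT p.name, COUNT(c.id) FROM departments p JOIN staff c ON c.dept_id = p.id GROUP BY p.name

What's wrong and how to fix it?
Bug: An inner join excludes parents with zero children

Fix: Switch to LEFT JOIN to retain unmatched parent rows

Corrected query:
SELECT p.name, COUNT(c.id) FROM departments p LEFT JOIN staff c ON c.dept_id = p.id GROUP BY p.name

Result:
name        | COUNT(c.id)
------------+------------
Engineering | 3          
Finance     | 2          
HR          | 1          
Marketing   | 0          
Sales       | 1          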